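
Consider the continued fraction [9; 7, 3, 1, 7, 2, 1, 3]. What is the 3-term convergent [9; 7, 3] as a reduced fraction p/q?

Work from the innermost term outward:
Start with 3.
7 + 1/(3/1) = 7 + 1/3 = 22/3
9 + 1/(22/3) = 9 + 3/22 = 201/22

201/22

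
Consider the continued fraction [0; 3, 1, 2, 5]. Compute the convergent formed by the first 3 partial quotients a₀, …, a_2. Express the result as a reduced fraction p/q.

1/4

Collapse the nested fraction from the inside out:
Start with 1.
3 + 1/(1/1) = 3 + 1/1 = 4/1
0 + 1/(4/1) = 0 + 1/4 = 1/4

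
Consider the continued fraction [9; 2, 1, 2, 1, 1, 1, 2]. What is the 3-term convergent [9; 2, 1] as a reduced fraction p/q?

a_0 = 9: 9/1
a_1 = 2: 19/2
a_2 = 1: 28/3

28/3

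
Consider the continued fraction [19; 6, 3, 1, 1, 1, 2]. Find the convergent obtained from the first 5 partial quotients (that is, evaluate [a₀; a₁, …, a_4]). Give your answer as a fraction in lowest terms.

Start with 1.
1 + 1/(1/1) = 1 + 1/1 = 2/1
3 + 1/(2/1) = 3 + 1/2 = 7/2
6 + 1/(7/2) = 6 + 2/7 = 44/7
19 + 1/(44/7) = 19 + 7/44 = 843/44

843/44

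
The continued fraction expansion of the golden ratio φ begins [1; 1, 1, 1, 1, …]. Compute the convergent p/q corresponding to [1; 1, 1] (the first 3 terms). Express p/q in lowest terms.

Collapse the nested fraction from the inside out:
Start with 1.
1 + 1/(1/1) = 1 + 1/1 = 2/1
1 + 1/(2/1) = 1 + 1/2 = 3/2

3/2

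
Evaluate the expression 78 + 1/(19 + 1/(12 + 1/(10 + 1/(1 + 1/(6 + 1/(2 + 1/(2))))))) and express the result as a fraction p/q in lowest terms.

7240219/92761

a_0 = 78: 78/1
a_1 = 19: 1483/19
a_2 = 12: 17874/229
a_3 = 10: 180223/2309
a_4 = 1: 198097/2538
a_5 = 6: 1368805/17537
a_6 = 2: 2935707/37612
a_7 = 2: 7240219/92761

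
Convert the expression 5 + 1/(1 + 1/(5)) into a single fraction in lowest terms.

35/6

a_0 = 5: 5/1
a_1 = 1: 6/1
a_2 = 5: 35/6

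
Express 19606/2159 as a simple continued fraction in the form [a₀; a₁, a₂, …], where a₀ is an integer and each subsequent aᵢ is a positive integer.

19606 ÷ 2159 → quotient 9, remainder 175
2159 ÷ 175 → quotient 12, remainder 59
175 ÷ 59 → quotient 2, remainder 57
59 ÷ 57 → quotient 1, remainder 2
57 ÷ 2 → quotient 28, remainder 1
2 ÷ 1 → quotient 2, remainder 0

[9; 12, 2, 1, 28, 2]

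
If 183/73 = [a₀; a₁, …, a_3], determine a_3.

Apply division with remainder until the remainder is 0:
183 = 2·73 + 37, so a_0 = 2
73 = 1·37 + 36, so a_1 = 1
37 = 1·36 + 1, so a_2 = 1
36 = 36·1 + 0, so a_3 = 36

36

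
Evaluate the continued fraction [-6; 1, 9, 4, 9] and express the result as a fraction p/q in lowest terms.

a_0 = -6: -6/1
a_1 = 1: -5/1
a_2 = 9: -51/10
a_3 = 4: -209/41
a_4 = 9: -1932/379

-1932/379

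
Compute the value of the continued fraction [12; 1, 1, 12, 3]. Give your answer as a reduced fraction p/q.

964/77

a_0 = 12: 12/1
a_1 = 1: 13/1
a_2 = 1: 25/2
a_3 = 12: 313/25
a_4 = 3: 964/77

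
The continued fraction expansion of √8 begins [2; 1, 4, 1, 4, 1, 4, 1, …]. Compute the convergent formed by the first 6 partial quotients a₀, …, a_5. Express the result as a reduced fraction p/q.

99/35

Starting at the tail and folding back:
Start with 1.
4 + 1/(1/1) = 4 + 1/1 = 5/1
1 + 1/(5/1) = 1 + 1/5 = 6/5
4 + 1/(6/5) = 4 + 5/6 = 29/6
1 + 1/(29/6) = 1 + 6/29 = 35/29
2 + 1/(35/29) = 2 + 29/35 = 99/35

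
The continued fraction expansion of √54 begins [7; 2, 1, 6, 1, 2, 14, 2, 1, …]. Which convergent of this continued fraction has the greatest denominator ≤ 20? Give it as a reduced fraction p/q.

147/20

List convergents until the denominator exceeds the bound:
a_0 = 7: 7/1  (≤ bound)
a_1 = 2: 15/2  (≤ bound)
a_2 = 1: 22/3  (≤ bound)
a_3 = 6: 147/20  (≤ bound)
a_4 = 1: 169/23  (> 20, stop)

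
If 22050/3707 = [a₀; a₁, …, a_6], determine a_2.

18

Run the Euclidean algorithm, recording each quotient:
⌊22050/3707⌋ = 5, remainder 3515
⌊3707/3515⌋ = 1, remainder 192
⌊3515/192⌋ = 18, remainder 59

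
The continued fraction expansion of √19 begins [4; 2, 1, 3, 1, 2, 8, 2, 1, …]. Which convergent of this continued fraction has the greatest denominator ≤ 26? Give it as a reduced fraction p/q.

a_0 = 4: 4/1  (≤ bound)
a_1 = 2: 9/2  (≤ bound)
a_2 = 1: 13/3  (≤ bound)
a_3 = 3: 48/11  (≤ bound)
a_4 = 1: 61/14  (≤ bound)
a_5 = 2: 170/39  (> 26, stop)

61/14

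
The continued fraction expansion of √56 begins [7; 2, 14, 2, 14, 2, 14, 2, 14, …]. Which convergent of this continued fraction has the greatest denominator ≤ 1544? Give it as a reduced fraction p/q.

6503/869

a_0 = 7: 7/1  (≤ bound)
a_1 = 2: 15/2  (≤ bound)
a_2 = 14: 217/29  (≤ bound)
a_3 = 2: 449/60  (≤ bound)
a_4 = 14: 6503/869  (≤ bound)
a_5 = 2: 13455/1798  (> 1544, stop)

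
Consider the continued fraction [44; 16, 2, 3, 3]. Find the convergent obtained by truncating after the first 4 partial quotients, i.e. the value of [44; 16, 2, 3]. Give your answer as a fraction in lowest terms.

a_0 = 44: 44/1
a_1 = 16: 705/16
a_2 = 2: 1454/33
a_3 = 3: 5067/115

5067/115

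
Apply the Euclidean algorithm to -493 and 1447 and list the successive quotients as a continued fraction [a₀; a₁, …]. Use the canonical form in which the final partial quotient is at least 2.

-493 ÷ 1447 → quotient -1, remainder 954
1447 ÷ 954 → quotient 1, remainder 493
954 ÷ 493 → quotient 1, remainder 461
493 ÷ 461 → quotient 1, remainder 32
461 ÷ 32 → quotient 14, remainder 13
32 ÷ 13 → quotient 2, remainder 6
13 ÷ 6 → quotient 2, remainder 1
6 ÷ 1 → quotient 6, remainder 0

[-1; 1, 1, 1, 14, 2, 2, 6]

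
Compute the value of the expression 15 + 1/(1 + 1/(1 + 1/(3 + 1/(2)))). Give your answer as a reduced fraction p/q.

249/16

Work from the innermost term outward:
Start with 2.
3 + 1/(2/1) = 3 + 1/2 = 7/2
1 + 1/(7/2) = 1 + 2/7 = 9/7
1 + 1/(9/7) = 1 + 7/9 = 16/9
15 + 1/(16/9) = 15 + 9/16 = 249/16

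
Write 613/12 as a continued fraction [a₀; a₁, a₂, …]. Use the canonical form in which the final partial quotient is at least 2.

[51; 12]

Apply division with remainder until the remainder is 0:
613 = 51·12 + 1, so a_0 = 51
12 = 12·1 + 0, so a_1 = 12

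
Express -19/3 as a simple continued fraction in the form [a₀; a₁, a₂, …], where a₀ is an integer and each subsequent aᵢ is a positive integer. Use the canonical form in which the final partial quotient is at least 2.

-19 ÷ 3 → quotient -7, remainder 2
3 ÷ 2 → quotient 1, remainder 1
2 ÷ 1 → quotient 2, remainder 0

[-7; 1, 2]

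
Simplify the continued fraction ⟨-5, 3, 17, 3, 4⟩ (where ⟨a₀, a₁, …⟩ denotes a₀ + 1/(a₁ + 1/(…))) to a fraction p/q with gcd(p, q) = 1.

Collapse the nested fraction from the inside out:
Start with 4.
3 + 1/(4/1) = 3 + 1/4 = 13/4
17 + 1/(13/4) = 17 + 4/13 = 225/13
3 + 1/(225/13) = 3 + 13/225 = 688/225
-5 + 1/(688/225) = -5 + 225/688 = -3215/688

-3215/688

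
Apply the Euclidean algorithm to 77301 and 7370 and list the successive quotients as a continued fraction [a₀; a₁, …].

[10; 2, 21, 2, 3, 3, 7]

77301 = 10·7370 + 3601, so a_0 = 10
7370 = 2·3601 + 168, so a_1 = 2
3601 = 21·168 + 73, so a_2 = 21
168 = 2·73 + 22, so a_3 = 2
73 = 3·22 + 7, so a_4 = 3
22 = 3·7 + 1, so a_5 = 3
7 = 7·1 + 0, so a_6 = 7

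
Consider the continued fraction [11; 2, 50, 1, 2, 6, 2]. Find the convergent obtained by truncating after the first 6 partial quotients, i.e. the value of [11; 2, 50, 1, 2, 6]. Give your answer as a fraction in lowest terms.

Starting at the tail and folding back:
Start with 6.
2 + 1/(6/1) = 2 + 1/6 = 13/6
1 + 1/(13/6) = 1 + 6/13 = 19/13
50 + 1/(19/13) = 50 + 13/19 = 963/19
2 + 1/(963/19) = 2 + 19/963 = 1945/963
11 + 1/(1945/963) = 11 + 963/1945 = 22358/1945

22358/1945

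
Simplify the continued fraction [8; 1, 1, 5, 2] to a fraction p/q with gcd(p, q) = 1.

205/24

Compute successive convergents:
a_0 = 8: 8/1
a_1 = 1: 9/1
a_2 = 1: 17/2
a_3 = 5: 94/11
a_4 = 2: 205/24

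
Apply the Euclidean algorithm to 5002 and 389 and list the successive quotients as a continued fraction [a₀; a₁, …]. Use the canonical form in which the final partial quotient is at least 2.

[12; 1, 6, 13, 1, 3]

5002 ÷ 389 → quotient 12, remainder 334
389 ÷ 334 → quotient 1, remainder 55
334 ÷ 55 → quotient 6, remainder 4
55 ÷ 4 → quotient 13, remainder 3
4 ÷ 3 → quotient 1, remainder 1
3 ÷ 1 → quotient 3, remainder 0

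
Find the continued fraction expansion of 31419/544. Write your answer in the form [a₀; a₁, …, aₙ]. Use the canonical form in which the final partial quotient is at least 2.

Apply division with remainder until the remainder is 0:
⌊31419/544⌋ = 57, remainder 411
⌊544/411⌋ = 1, remainder 133
⌊411/133⌋ = 3, remainder 12
⌊133/12⌋ = 11, remainder 1
⌊12/1⌋ = 12, remainder 0

[57; 1, 3, 11, 12]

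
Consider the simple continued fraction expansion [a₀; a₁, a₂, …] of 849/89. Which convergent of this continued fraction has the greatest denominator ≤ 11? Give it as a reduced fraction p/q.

List convergents until the denominator exceeds the bound:
a_0 = 9: 9/1  (≤ bound)
a_1 = 1: 10/1  (≤ bound)
a_2 = 1: 19/2  (≤ bound)
a_3 = 5: 105/11  (≤ bound)
a_4 = 1: 124/13  (> 11, stop)

105/11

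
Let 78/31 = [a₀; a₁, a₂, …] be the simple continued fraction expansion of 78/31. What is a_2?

1

78 ÷ 31 → quotient 2, remainder 16
31 ÷ 16 → quotient 1, remainder 15
16 ÷ 15 → quotient 1, remainder 1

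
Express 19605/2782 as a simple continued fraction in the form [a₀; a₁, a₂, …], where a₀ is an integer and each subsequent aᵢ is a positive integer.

Repeatedly divide and take the remainder:
19605 = 7·2782 + 131, so a_0 = 7
2782 = 21·131 + 31, so a_1 = 21
131 = 4·31 + 7, so a_2 = 4
31 = 4·7 + 3, so a_3 = 4
7 = 2·3 + 1, so a_4 = 2
3 = 3·1 + 0, so a_5 = 3

[7; 21, 4, 4, 2, 3]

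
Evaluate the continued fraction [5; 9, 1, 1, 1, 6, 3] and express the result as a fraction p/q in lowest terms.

Build up convergents one term at a time:
a_0 = 5: 5/1
a_1 = 9: 46/9
a_2 = 1: 51/10
a_3 = 1: 97/19
a_4 = 1: 148/29
a_5 = 6: 985/193
a_6 = 3: 3103/608

3103/608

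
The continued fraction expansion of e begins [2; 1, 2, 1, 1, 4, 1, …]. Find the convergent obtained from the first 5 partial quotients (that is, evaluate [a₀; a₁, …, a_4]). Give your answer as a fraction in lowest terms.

19/7

a_0 = 2: 2/1
a_1 = 1: 3/1
a_2 = 2: 8/3
a_3 = 1: 11/4
a_4 = 1: 19/7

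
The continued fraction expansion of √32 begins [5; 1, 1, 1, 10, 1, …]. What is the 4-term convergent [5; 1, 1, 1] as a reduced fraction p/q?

17/3

Starting at the tail and folding back:
Start with 1.
1 + 1/(1/1) = 1 + 1/1 = 2/1
1 + 1/(2/1) = 1 + 1/2 = 3/2
5 + 1/(3/2) = 5 + 2/3 = 17/3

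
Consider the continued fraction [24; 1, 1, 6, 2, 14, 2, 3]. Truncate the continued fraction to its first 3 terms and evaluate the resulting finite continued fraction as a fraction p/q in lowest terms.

49/2

a_0 = 24: 24/1
a_1 = 1: 25/1
a_2 = 1: 49/2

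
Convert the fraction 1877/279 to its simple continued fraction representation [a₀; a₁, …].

[6; 1, 2, 1, 2, 25]

Apply division with remainder until the remainder is 0:
⌊1877/279⌋ = 6, remainder 203
⌊279/203⌋ = 1, remainder 76
⌊203/76⌋ = 2, remainder 51
⌊76/51⌋ = 1, remainder 25
⌊51/25⌋ = 2, remainder 1
⌊25/1⌋ = 25, remainder 0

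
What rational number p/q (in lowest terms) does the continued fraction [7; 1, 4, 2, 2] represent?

211/27

Build up convergents one term at a time:
a_0 = 7: 7/1
a_1 = 1: 8/1
a_2 = 4: 39/5
a_3 = 2: 86/11
a_4 = 2: 211/27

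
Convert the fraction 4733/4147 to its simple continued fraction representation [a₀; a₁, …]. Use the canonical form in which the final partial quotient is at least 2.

[1; 7, 13, 45]

4733 = 1·4147 + 586, so a_0 = 1
4147 = 7·586 + 45, so a_1 = 7
586 = 13·45 + 1, so a_2 = 13
45 = 45·1 + 0, so a_3 = 45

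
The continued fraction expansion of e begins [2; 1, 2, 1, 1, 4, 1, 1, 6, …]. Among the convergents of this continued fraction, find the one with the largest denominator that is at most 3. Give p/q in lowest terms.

a_0 = 2: 2/1  (≤ bound)
a_1 = 1: 3/1  (≤ bound)
a_2 = 2: 8/3  (≤ bound)
a_3 = 1: 11/4  (> 3, stop)

8/3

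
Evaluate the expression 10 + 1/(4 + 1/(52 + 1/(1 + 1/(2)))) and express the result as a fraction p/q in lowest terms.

a_0 = 10: 10/1
a_1 = 4: 41/4
a_2 = 52: 2142/209
a_3 = 1: 2183/213
a_4 = 2: 6508/635

6508/635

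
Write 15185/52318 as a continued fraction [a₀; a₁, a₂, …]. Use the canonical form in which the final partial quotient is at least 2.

15185 ÷ 52318 → quotient 0, remainder 15185
52318 ÷ 15185 → quotient 3, remainder 6763
15185 ÷ 6763 → quotient 2, remainder 1659
6763 ÷ 1659 → quotient 4, remainder 127
1659 ÷ 127 → quotient 13, remainder 8
127 ÷ 8 → quotient 15, remainder 7
8 ÷ 7 → quotient 1, remainder 1
7 ÷ 1 → quotient 7, remainder 0

[0; 3, 2, 4, 13, 15, 1, 7]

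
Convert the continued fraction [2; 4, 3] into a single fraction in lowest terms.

29/13

Starting at the tail and folding back:
Start with 3.
4 + 1/(3/1) = 4 + 1/3 = 13/3
2 + 1/(13/3) = 2 + 3/13 = 29/13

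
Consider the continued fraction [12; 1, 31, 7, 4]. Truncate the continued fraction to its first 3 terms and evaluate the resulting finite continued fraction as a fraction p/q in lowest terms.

415/32

Start with 31.
1 + 1/(31/1) = 1 + 1/31 = 32/31
12 + 1/(32/31) = 12 + 31/32 = 415/32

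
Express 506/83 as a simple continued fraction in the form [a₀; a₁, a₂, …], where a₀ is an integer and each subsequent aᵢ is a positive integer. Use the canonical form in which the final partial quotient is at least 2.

[6; 10, 2, 1, 2]

Repeatedly divide and take the remainder:
⌊506/83⌋ = 6, remainder 8
⌊83/8⌋ = 10, remainder 3
⌊8/3⌋ = 2, remainder 2
⌊3/2⌋ = 1, remainder 1
⌊2/1⌋ = 2, remainder 0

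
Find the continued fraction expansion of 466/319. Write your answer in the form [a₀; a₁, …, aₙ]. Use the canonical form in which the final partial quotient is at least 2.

[1; 2, 5, 1, 7, 3]

Run the Euclidean algorithm, recording each quotient:
466 ÷ 319 → quotient 1, remainder 147
319 ÷ 147 → quotient 2, remainder 25
147 ÷ 25 → quotient 5, remainder 22
25 ÷ 22 → quotient 1, remainder 3
22 ÷ 3 → quotient 7, remainder 1
3 ÷ 1 → quotient 3, remainder 0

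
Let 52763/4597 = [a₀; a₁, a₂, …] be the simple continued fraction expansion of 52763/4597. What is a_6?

Repeatedly divide and take the remainder:
⌊52763/4597⌋ = 11, remainder 2196
⌊4597/2196⌋ = 2, remainder 205
⌊2196/205⌋ = 10, remainder 146
⌊205/146⌋ = 1, remainder 59
⌊146/59⌋ = 2, remainder 28
⌊59/28⌋ = 2, remainder 3
⌊28/3⌋ = 9, remainder 1

9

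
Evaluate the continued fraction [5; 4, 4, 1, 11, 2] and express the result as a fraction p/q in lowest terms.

2708/517

Build up convergents one term at a time:
a_0 = 5: 5/1
a_1 = 4: 21/4
a_2 = 4: 89/17
a_3 = 1: 110/21
a_4 = 11: 1299/248
a_5 = 2: 2708/517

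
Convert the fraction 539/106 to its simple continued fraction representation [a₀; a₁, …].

Apply division with remainder until the remainder is 0:
539 = 5·106 + 9, so a_0 = 5
106 = 11·9 + 7, so a_1 = 11
9 = 1·7 + 2, so a_2 = 1
7 = 3·2 + 1, so a_3 = 3
2 = 2·1 + 0, so a_4 = 2

[5; 11, 1, 3, 2]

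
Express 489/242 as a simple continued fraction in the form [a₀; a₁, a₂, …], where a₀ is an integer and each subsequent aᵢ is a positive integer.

[2; 48, 2, 2]

Repeatedly divide and take the remainder:
⌊489/242⌋ = 2, remainder 5
⌊242/5⌋ = 48, remainder 2
⌊5/2⌋ = 2, remainder 1
⌊2/1⌋ = 2, remainder 0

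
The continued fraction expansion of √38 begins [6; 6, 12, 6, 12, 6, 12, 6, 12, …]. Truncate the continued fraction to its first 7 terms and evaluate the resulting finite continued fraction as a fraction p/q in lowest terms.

Work from the innermost term outward:
Start with 12.
6 + 1/(12/1) = 6 + 1/12 = 73/12
12 + 1/(73/12) = 12 + 12/73 = 888/73
6 + 1/(888/73) = 6 + 73/888 = 5401/888
12 + 1/(5401/888) = 12 + 888/5401 = 65700/5401
6 + 1/(65700/5401) = 6 + 5401/65700 = 399601/65700
6 + 1/(399601/65700) = 6 + 65700/399601 = 2463306/399601

2463306/399601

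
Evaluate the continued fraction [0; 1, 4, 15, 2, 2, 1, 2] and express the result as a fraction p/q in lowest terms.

1191/1484

Use the convergent recurrence hₖ = aₖ·hₖ₋₁ + hₖ₋₂ (and likewise for the denominators kₖ):
a_0 = 0: 0/1
a_1 = 1: 1/1
a_2 = 4: 4/5
a_3 = 15: 61/76
a_4 = 2: 126/157
a_5 = 2: 313/390
a_6 = 1: 439/547
a_7 = 2: 1191/1484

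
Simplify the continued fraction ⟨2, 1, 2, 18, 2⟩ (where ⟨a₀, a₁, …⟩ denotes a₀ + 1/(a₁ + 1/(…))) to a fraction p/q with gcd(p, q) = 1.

302/113

a_0 = 2: 2/1
a_1 = 1: 3/1
a_2 = 2: 8/3
a_3 = 18: 147/55
a_4 = 2: 302/113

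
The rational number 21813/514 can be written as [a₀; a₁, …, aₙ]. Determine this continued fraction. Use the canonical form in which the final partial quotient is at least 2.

Run the Euclidean algorithm, recording each quotient:
21813 ÷ 514 → quotient 42, remainder 225
514 ÷ 225 → quotient 2, remainder 64
225 ÷ 64 → quotient 3, remainder 33
64 ÷ 33 → quotient 1, remainder 31
33 ÷ 31 → quotient 1, remainder 2
31 ÷ 2 → quotient 15, remainder 1
2 ÷ 1 → quotient 2, remainder 0

[42; 2, 3, 1, 1, 15, 2]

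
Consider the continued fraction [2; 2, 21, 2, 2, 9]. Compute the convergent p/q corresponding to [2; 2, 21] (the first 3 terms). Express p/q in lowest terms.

107/43

Use the convergent recurrence hₖ = aₖ·hₖ₋₁ + hₖ₋₂ (and likewise for the denominators kₖ):
a_0 = 2: 2/1
a_1 = 2: 5/2
a_2 = 21: 107/43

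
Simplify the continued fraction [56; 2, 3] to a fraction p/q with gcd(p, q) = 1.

Start with 3.
2 + 1/(3/1) = 2 + 1/3 = 7/3
56 + 1/(7/3) = 56 + 3/7 = 395/7

395/7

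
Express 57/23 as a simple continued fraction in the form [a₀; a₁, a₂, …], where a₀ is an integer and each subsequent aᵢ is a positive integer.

⌊57/23⌋ = 2, remainder 11
⌊23/11⌋ = 2, remainder 1
⌊11/1⌋ = 11, remainder 0

[2; 2, 11]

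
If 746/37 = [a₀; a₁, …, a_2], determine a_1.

6

⌊746/37⌋ = 20, remainder 6
⌊37/6⌋ = 6, remainder 1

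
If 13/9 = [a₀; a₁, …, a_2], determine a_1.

2

13 ÷ 9 → quotient 1, remainder 4
9 ÷ 4 → quotient 2, remainder 1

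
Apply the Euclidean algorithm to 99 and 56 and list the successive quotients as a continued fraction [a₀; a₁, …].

[1; 1, 3, 3, 4]

99 ÷ 56 → quotient 1, remainder 43
56 ÷ 43 → quotient 1, remainder 13
43 ÷ 13 → quotient 3, remainder 4
13 ÷ 4 → quotient 3, remainder 1
4 ÷ 1 → quotient 4, remainder 0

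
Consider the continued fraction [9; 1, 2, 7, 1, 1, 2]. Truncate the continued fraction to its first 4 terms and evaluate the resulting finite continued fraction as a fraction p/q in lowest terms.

Collapse the nested fraction from the inside out:
Start with 7.
2 + 1/(7/1) = 2 + 1/7 = 15/7
1 + 1/(15/7) = 1 + 7/15 = 22/15
9 + 1/(22/15) = 9 + 15/22 = 213/22

213/22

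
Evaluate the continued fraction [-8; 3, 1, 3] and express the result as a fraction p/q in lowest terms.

-116/15

Starting at the tail and folding back:
Start with 3.
1 + 1/(3/1) = 1 + 1/3 = 4/3
3 + 1/(4/3) = 3 + 3/4 = 15/4
-8 + 1/(15/4) = -8 + 4/15 = -116/15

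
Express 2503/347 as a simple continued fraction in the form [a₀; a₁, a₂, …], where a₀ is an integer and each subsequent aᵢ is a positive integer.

[7; 4, 1, 2, 4, 1, 1, 2]

⌊2503/347⌋ = 7, remainder 74
⌊347/74⌋ = 4, remainder 51
⌊74/51⌋ = 1, remainder 23
⌊51/23⌋ = 2, remainder 5
⌊23/5⌋ = 4, remainder 3
⌊5/3⌋ = 1, remainder 2
⌊3/2⌋ = 1, remainder 1
⌊2/1⌋ = 2, remainder 0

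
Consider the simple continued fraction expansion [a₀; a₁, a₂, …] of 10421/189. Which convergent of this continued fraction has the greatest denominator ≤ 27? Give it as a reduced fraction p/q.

a_0 = 55: 55/1  (≤ bound)
a_1 = 7: 386/7  (≤ bound)
a_2 = 3: 1213/22  (≤ bound)
a_3 = 1: 1599/29  (> 27, stop)

1213/22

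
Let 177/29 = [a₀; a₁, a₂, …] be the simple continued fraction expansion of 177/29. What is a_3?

Repeatedly divide and take the remainder:
177 = 6·29 + 3, so a_0 = 6
29 = 9·3 + 2, so a_1 = 9
3 = 1·2 + 1, so a_2 = 1
2 = 2·1 + 0, so a_3 = 2

2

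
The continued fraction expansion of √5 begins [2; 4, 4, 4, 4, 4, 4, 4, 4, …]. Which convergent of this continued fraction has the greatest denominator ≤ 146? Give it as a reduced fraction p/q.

161/72

List convergents until the denominator exceeds the bound:
a_0 = 2: 2/1  (≤ bound)
a_1 = 4: 9/4  (≤ bound)
a_2 = 4: 38/17  (≤ bound)
a_3 = 4: 161/72  (≤ bound)
a_4 = 4: 682/305  (> 146, stop)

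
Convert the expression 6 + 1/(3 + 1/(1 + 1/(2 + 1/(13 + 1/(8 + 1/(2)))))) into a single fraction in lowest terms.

Start with 2.
8 + 1/(2/1) = 8 + 1/2 = 17/2
13 + 1/(17/2) = 13 + 2/17 = 223/17
2 + 1/(223/17) = 2 + 17/223 = 463/223
1 + 1/(463/223) = 1 + 223/463 = 686/463
3 + 1/(686/463) = 3 + 463/686 = 2521/686
6 + 1/(2521/686) = 6 + 686/2521 = 15812/2521

15812/2521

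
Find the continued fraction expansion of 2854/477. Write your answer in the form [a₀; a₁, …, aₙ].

[5; 1, 58, 1, 1, 1, 2]

2854 = 5·477 + 469, so a_0 = 5
477 = 1·469 + 8, so a_1 = 1
469 = 58·8 + 5, so a_2 = 58
8 = 1·5 + 3, so a_3 = 1
5 = 1·3 + 2, so a_4 = 1
3 = 1·2 + 1, so a_5 = 1
2 = 2·1 + 0, so a_6 = 2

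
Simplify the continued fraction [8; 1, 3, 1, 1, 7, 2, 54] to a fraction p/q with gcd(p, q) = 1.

Starting at the tail and folding back:
Start with 54.
2 + 1/(54/1) = 2 + 1/54 = 109/54
7 + 1/(109/54) = 7 + 54/109 = 817/109
1 + 1/(817/109) = 1 + 109/817 = 926/817
1 + 1/(926/817) = 1 + 817/926 = 1743/926
3 + 1/(1743/926) = 3 + 926/1743 = 6155/1743
1 + 1/(6155/1743) = 1 + 1743/6155 = 7898/6155
8 + 1/(7898/6155) = 8 + 6155/7898 = 69339/7898

69339/7898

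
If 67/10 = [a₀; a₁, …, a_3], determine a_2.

67 ÷ 10 → quotient 6, remainder 7
10 ÷ 7 → quotient 1, remainder 3
7 ÷ 3 → quotient 2, remainder 1

2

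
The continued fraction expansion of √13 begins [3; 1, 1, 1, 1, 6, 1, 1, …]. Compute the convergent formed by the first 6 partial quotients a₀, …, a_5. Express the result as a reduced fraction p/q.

119/33

a_0 = 3: 3/1
a_1 = 1: 4/1
a_2 = 1: 7/2
a_3 = 1: 11/3
a_4 = 1: 18/5
a_5 = 6: 119/33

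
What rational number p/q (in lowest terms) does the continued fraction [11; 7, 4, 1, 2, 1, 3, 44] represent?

252458/22665

a_0 = 11: 11/1
a_1 = 7: 78/7
a_2 = 4: 323/29
a_3 = 1: 401/36
a_4 = 2: 1125/101
a_5 = 1: 1526/137
a_6 = 3: 5703/512
a_7 = 44: 252458/22665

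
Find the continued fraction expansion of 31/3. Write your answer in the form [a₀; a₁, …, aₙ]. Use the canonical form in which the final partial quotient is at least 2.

⌊31/3⌋ = 10, remainder 1
⌊3/1⌋ = 3, remainder 0

[10; 3]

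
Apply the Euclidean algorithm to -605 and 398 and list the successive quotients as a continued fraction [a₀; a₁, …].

[-2; 2, 11, 1, 15]

⌊-605/398⌋ = -2, remainder 191
⌊398/191⌋ = 2, remainder 16
⌊191/16⌋ = 11, remainder 15
⌊16/15⌋ = 1, remainder 1
⌊15/1⌋ = 15, remainder 0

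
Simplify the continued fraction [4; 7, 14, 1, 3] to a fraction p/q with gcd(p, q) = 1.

1727/417

Start with 3.
1 + 1/(3/1) = 1 + 1/3 = 4/3
14 + 1/(4/3) = 14 + 3/4 = 59/4
7 + 1/(59/4) = 7 + 4/59 = 417/59
4 + 1/(417/59) = 4 + 59/417 = 1727/417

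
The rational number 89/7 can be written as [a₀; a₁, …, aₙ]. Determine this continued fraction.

[12; 1, 2, 2]

Apply division with remainder until the remainder is 0:
89 ÷ 7 → quotient 12, remainder 5
7 ÷ 5 → quotient 1, remainder 2
5 ÷ 2 → quotient 2, remainder 1
2 ÷ 1 → quotient 2, remainder 0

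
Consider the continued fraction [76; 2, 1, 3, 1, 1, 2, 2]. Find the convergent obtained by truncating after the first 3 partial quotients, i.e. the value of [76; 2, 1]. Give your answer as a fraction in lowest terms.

229/3

a_0 = 76: 76/1
a_1 = 2: 153/2
a_2 = 1: 229/3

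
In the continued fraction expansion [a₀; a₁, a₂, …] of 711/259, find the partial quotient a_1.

711 ÷ 259 → quotient 2, remainder 193
259 ÷ 193 → quotient 1, remainder 66

1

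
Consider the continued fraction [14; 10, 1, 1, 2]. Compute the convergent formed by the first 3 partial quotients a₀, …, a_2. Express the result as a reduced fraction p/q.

Use the convergent recurrence hₖ = aₖ·hₖ₋₁ + hₖ₋₂ (and likewise for the denominators kₖ):
a_0 = 14: 14/1
a_1 = 10: 141/10
a_2 = 1: 155/11

155/11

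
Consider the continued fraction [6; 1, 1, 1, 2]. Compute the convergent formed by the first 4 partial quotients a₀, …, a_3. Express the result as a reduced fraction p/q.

a_0 = 6: 6/1
a_1 = 1: 7/1
a_2 = 1: 13/2
a_3 = 1: 20/3

20/3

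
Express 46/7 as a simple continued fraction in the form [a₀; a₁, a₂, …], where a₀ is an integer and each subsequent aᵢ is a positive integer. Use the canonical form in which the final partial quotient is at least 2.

Run the Euclidean algorithm, recording each quotient:
⌊46/7⌋ = 6, remainder 4
⌊7/4⌋ = 1, remainder 3
⌊4/3⌋ = 1, remainder 1
⌊3/1⌋ = 3, remainder 0

[6; 1, 1, 3]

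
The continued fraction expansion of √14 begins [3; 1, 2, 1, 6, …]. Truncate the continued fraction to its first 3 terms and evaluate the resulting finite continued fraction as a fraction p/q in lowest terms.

Collapse the nested fraction from the inside out:
Start with 2.
1 + 1/(2/1) = 1 + 1/2 = 3/2
3 + 1/(3/2) = 3 + 2/3 = 11/3

11/3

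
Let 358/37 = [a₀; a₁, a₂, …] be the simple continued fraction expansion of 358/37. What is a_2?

⌊358/37⌋ = 9, remainder 25
⌊37/25⌋ = 1, remainder 12
⌊25/12⌋ = 2, remainder 1

2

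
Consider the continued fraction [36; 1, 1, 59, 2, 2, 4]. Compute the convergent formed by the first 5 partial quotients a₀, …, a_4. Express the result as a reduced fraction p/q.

8761/240

Build up convergents one term at a time:
a_0 = 36: 36/1
a_1 = 1: 37/1
a_2 = 1: 73/2
a_3 = 59: 4344/119
a_4 = 2: 8761/240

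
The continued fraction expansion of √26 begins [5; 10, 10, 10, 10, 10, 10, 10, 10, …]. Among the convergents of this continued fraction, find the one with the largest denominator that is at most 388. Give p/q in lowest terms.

a_0 = 5: 5/1  (≤ bound)
a_1 = 10: 51/10  (≤ bound)
a_2 = 10: 515/101  (≤ bound)
a_3 = 10: 5201/1020  (> 388, stop)

515/101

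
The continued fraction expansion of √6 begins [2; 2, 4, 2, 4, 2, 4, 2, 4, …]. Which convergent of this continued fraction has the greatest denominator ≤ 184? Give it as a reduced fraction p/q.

a_0 = 2: 2/1  (≤ bound)
a_1 = 2: 5/2  (≤ bound)
a_2 = 4: 22/9  (≤ bound)
a_3 = 2: 49/20  (≤ bound)
a_4 = 4: 218/89  (≤ bound)
a_5 = 2: 485/198  (> 184, stop)

218/89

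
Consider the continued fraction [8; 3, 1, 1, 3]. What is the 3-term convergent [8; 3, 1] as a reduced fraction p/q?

33/4

Compute successive convergents:
a_0 = 8: 8/1
a_1 = 3: 25/3
a_2 = 1: 33/4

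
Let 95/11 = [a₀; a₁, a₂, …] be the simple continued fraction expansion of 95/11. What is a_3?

95 = 8·11 + 7, so a_0 = 8
11 = 1·7 + 4, so a_1 = 1
7 = 1·4 + 3, so a_2 = 1
4 = 1·3 + 1, so a_3 = 1

1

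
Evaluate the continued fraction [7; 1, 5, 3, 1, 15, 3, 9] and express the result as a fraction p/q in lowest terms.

88256/11257

a_0 = 7: 7/1
a_1 = 1: 8/1
a_2 = 5: 47/6
a_3 = 3: 149/19
a_4 = 1: 196/25
a_5 = 15: 3089/394
a_6 = 3: 9463/1207
a_7 = 9: 88256/11257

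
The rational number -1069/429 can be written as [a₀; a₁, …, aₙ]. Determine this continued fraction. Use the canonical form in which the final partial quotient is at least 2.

[-3; 1, 1, 30, 7]

-1069 = -3·429 + 218, so a_0 = -3
429 = 1·218 + 211, so a_1 = 1
218 = 1·211 + 7, so a_2 = 1
211 = 30·7 + 1, so a_3 = 30
7 = 7·1 + 0, so a_4 = 7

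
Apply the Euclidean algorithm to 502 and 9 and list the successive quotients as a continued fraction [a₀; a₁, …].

[55; 1, 3, 2]

502 = 55·9 + 7, so a_0 = 55
9 = 1·7 + 2, so a_1 = 1
7 = 3·2 + 1, so a_2 = 3
2 = 2·1 + 0, so a_3 = 2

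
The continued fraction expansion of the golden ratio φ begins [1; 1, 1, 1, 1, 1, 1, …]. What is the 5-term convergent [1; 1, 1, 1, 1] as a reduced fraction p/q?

8/5

Compute successive convergents:
a_0 = 1: 1/1
a_1 = 1: 2/1
a_2 = 1: 3/2
a_3 = 1: 5/3
a_4 = 1: 8/5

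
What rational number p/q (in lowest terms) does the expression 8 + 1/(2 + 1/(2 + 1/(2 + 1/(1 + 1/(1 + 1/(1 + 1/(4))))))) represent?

Work from the innermost term outward:
Start with 4.
1 + 1/(4/1) = 1 + 1/4 = 5/4
1 + 1/(5/4) = 1 + 4/5 = 9/5
1 + 1/(9/5) = 1 + 5/9 = 14/9
2 + 1/(14/9) = 2 + 9/14 = 37/14
2 + 1/(37/14) = 2 + 14/37 = 88/37
2 + 1/(88/37) = 2 + 37/88 = 213/88
8 + 1/(213/88) = 8 + 88/213 = 1792/213

1792/213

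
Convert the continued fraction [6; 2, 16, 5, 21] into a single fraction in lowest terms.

Compute successive convergents:
a_0 = 6: 6/1
a_1 = 2: 13/2
a_2 = 16: 214/33
a_3 = 5: 1083/167
a_4 = 21: 22957/3540

22957/3540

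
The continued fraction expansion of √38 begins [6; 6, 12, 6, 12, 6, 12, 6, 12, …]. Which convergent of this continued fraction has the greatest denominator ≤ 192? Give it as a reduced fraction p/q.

450/73

a_0 = 6: 6/1  (≤ bound)
a_1 = 6: 37/6  (≤ bound)
a_2 = 12: 450/73  (≤ bound)
a_3 = 6: 2737/444  (> 192, stop)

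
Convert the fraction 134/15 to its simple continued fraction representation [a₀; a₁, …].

[8; 1, 14]

Repeatedly divide and take the remainder:
134 ÷ 15 → quotient 8, remainder 14
15 ÷ 14 → quotient 1, remainder 1
14 ÷ 1 → quotient 14, remainder 0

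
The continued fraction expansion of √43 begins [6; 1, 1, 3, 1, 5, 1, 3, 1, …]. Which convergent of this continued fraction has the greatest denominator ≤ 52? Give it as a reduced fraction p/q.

a_0 = 6: 6/1  (≤ bound)
a_1 = 1: 7/1  (≤ bound)
a_2 = 1: 13/2  (≤ bound)
a_3 = 3: 46/7  (≤ bound)
a_4 = 1: 59/9  (≤ bound)
a_5 = 5: 341/52  (≤ bound)
a_6 = 1: 400/61  (> 52, stop)

341/52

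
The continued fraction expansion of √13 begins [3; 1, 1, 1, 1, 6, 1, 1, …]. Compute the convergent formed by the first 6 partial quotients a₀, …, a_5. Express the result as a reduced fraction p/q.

119/33

a_0 = 3: 3/1
a_1 = 1: 4/1
a_2 = 1: 7/2
a_3 = 1: 11/3
a_4 = 1: 18/5
a_5 = 6: 119/33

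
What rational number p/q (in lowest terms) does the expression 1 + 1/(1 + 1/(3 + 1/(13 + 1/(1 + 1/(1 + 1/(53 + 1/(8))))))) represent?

82825/47206

Start with 8.
53 + 1/(8/1) = 53 + 1/8 = 425/8
1 + 1/(425/8) = 1 + 8/425 = 433/425
1 + 1/(433/425) = 1 + 425/433 = 858/433
13 + 1/(858/433) = 13 + 433/858 = 11587/858
3 + 1/(11587/858) = 3 + 858/11587 = 35619/11587
1 + 1/(35619/11587) = 1 + 11587/35619 = 47206/35619
1 + 1/(47206/35619) = 1 + 35619/47206 = 82825/47206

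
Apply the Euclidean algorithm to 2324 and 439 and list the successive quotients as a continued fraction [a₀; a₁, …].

⌊2324/439⌋ = 5, remainder 129
⌊439/129⌋ = 3, remainder 52
⌊129/52⌋ = 2, remainder 25
⌊52/25⌋ = 2, remainder 2
⌊25/2⌋ = 12, remainder 1
⌊2/1⌋ = 2, remainder 0

[5; 3, 2, 2, 12, 2]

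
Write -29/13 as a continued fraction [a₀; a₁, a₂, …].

⌊-29/13⌋ = -3, remainder 10
⌊13/10⌋ = 1, remainder 3
⌊10/3⌋ = 3, remainder 1
⌊3/1⌋ = 3, remainder 0

[-3; 1, 3, 3]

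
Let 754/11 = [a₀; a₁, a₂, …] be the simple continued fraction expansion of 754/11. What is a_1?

Apply division with remainder until the remainder is 0:
754 = 68·11 + 6, so a_0 = 68
11 = 1·6 + 5, so a_1 = 1

1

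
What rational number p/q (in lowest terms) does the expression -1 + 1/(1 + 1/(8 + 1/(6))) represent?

Compute successive convergents:
a_0 = -1: -1/1
a_1 = 1: 0/1
a_2 = 8: -1/9
a_3 = 6: -6/55

-6/55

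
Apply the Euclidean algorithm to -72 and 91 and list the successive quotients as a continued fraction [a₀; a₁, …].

Apply division with remainder until the remainder is 0:
-72 = -1·91 + 19, so a_0 = -1
91 = 4·19 + 15, so a_1 = 4
19 = 1·15 + 4, so a_2 = 1
15 = 3·4 + 3, so a_3 = 3
4 = 1·3 + 1, so a_4 = 1
3 = 3·1 + 0, so a_5 = 3

[-1; 4, 1, 3, 1, 3]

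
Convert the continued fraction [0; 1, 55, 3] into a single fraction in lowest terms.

a_0 = 0: 0/1
a_1 = 1: 1/1
a_2 = 55: 55/56
a_3 = 3: 166/169

166/169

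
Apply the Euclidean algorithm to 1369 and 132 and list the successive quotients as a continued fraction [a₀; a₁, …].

Apply division with remainder until the remainder is 0:
1369 ÷ 132 → quotient 10, remainder 49
132 ÷ 49 → quotient 2, remainder 34
49 ÷ 34 → quotient 1, remainder 15
34 ÷ 15 → quotient 2, remainder 4
15 ÷ 4 → quotient 3, remainder 3
4 ÷ 3 → quotient 1, remainder 1
3 ÷ 1 → quotient 3, remainder 0

[10; 2, 1, 2, 3, 1, 3]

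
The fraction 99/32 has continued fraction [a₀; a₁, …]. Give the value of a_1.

10

Repeatedly divide and take the remainder:
99 = 3·32 + 3, so a_0 = 3
32 = 10·3 + 2, so a_1 = 10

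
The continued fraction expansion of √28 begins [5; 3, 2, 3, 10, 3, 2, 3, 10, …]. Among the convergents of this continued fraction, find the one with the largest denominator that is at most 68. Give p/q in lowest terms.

List convergents until the denominator exceeds the bound:
a_0 = 5: 5/1  (≤ bound)
a_1 = 3: 16/3  (≤ bound)
a_2 = 2: 37/7  (≤ bound)
a_3 = 3: 127/24  (≤ bound)
a_4 = 10: 1307/247  (> 68, stop)

127/24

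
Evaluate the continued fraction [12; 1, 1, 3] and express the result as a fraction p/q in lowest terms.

Start with 3.
1 + 1/(3/1) = 1 + 1/3 = 4/3
1 + 1/(4/3) = 1 + 3/4 = 7/4
12 + 1/(7/4) = 12 + 4/7 = 88/7

88/7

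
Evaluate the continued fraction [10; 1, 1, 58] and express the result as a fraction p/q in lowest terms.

Start with 58.
1 + 1/(58/1) = 1 + 1/58 = 59/58
1 + 1/(59/58) = 1 + 58/59 = 117/59
10 + 1/(117/59) = 10 + 59/117 = 1229/117

1229/117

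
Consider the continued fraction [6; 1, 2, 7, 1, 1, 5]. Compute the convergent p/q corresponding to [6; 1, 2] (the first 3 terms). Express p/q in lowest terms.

20/3

Start with 2.
1 + 1/(2/1) = 1 + 1/2 = 3/2
6 + 1/(3/2) = 6 + 2/3 = 20/3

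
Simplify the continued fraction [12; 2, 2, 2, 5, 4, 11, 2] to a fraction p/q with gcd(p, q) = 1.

a_0 = 12: 12/1
a_1 = 2: 25/2
a_2 = 2: 62/5
a_3 = 2: 149/12
a_4 = 5: 807/65
a_5 = 4: 3377/272
a_6 = 11: 37954/3057
a_7 = 2: 79285/6386

79285/6386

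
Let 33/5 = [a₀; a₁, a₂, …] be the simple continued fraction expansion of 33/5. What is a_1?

1

33 ÷ 5 → quotient 6, remainder 3
5 ÷ 3 → quotient 1, remainder 2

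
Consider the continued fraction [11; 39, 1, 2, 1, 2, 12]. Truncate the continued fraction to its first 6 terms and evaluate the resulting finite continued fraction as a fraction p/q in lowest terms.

Start with 2.
1 + 1/(2/1) = 1 + 1/2 = 3/2
2 + 1/(3/2) = 2 + 2/3 = 8/3
1 + 1/(8/3) = 1 + 3/8 = 11/8
39 + 1/(11/8) = 39 + 8/11 = 437/11
11 + 1/(437/11) = 11 + 11/437 = 4818/437

4818/437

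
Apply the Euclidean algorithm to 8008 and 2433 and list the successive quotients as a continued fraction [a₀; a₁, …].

[3; 3, 2, 3, 6, 2, 7]

8008 ÷ 2433 → quotient 3, remainder 709
2433 ÷ 709 → quotient 3, remainder 306
709 ÷ 306 → quotient 2, remainder 97
306 ÷ 97 → quotient 3, remainder 15
97 ÷ 15 → quotient 6, remainder 7
15 ÷ 7 → quotient 2, remainder 1
7 ÷ 1 → quotient 7, remainder 0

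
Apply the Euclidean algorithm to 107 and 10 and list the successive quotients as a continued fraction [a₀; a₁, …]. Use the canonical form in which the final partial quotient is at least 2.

107 = 10·10 + 7, so a_0 = 10
10 = 1·7 + 3, so a_1 = 1
7 = 2·3 + 1, so a_2 = 2
3 = 3·1 + 0, so a_3 = 3

[10; 1, 2, 3]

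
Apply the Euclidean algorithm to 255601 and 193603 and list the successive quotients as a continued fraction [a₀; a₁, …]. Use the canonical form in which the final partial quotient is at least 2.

[1; 3, 8, 6, 1, 3, 8, 34]

⌊255601/193603⌋ = 1, remainder 61998
⌊193603/61998⌋ = 3, remainder 7609
⌊61998/7609⌋ = 8, remainder 1126
⌊7609/1126⌋ = 6, remainder 853
⌊1126/853⌋ = 1, remainder 273
⌊853/273⌋ = 3, remainder 34
⌊273/34⌋ = 8, remainder 1
⌊34/1⌋ = 34, remainder 0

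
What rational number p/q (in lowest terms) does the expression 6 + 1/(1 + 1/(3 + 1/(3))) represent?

88/13

Start with 3.
3 + 1/(3/1) = 3 + 1/3 = 10/3
1 + 1/(10/3) = 1 + 3/10 = 13/10
6 + 1/(13/10) = 6 + 10/13 = 88/13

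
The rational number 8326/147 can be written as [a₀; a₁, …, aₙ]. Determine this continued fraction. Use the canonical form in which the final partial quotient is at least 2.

[56; 1, 1, 1, 3, 2, 2, 2]

8326 ÷ 147 → quotient 56, remainder 94
147 ÷ 94 → quotient 1, remainder 53
94 ÷ 53 → quotient 1, remainder 41
53 ÷ 41 → quotient 1, remainder 12
41 ÷ 12 → quotient 3, remainder 5
12 ÷ 5 → quotient 2, remainder 2
5 ÷ 2 → quotient 2, remainder 1
2 ÷ 1 → quotient 2, remainder 0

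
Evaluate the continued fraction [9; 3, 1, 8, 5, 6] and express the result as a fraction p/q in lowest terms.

10266/1109

Start with 6.
5 + 1/(6/1) = 5 + 1/6 = 31/6
8 + 1/(31/6) = 8 + 6/31 = 254/31
1 + 1/(254/31) = 1 + 31/254 = 285/254
3 + 1/(285/254) = 3 + 254/285 = 1109/285
9 + 1/(1109/285) = 9 + 285/1109 = 10266/1109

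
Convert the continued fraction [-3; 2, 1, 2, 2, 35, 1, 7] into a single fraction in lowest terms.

Starting at the tail and folding back:
Start with 7.
1 + 1/(7/1) = 1 + 1/7 = 8/7
35 + 1/(8/7) = 35 + 7/8 = 287/8
2 + 1/(287/8) = 2 + 8/287 = 582/287
2 + 1/(582/287) = 2 + 287/582 = 1451/582
1 + 1/(1451/582) = 1 + 582/1451 = 2033/1451
2 + 1/(2033/1451) = 2 + 1451/2033 = 5517/2033
-3 + 1/(5517/2033) = -3 + 2033/5517 = -14518/5517

-14518/5517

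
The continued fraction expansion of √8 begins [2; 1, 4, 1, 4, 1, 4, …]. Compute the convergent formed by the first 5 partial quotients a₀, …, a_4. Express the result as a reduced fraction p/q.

Compute successive convergents:
a_0 = 2: 2/1
a_1 = 1: 3/1
a_2 = 4: 14/5
a_3 = 1: 17/6
a_4 = 4: 82/29

82/29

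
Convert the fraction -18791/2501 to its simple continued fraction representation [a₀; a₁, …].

⌊-18791/2501⌋ = -8, remainder 1217
⌊2501/1217⌋ = 2, remainder 67
⌊1217/67⌋ = 18, remainder 11
⌊67/11⌋ = 6, remainder 1
⌊11/1⌋ = 11, remainder 0

[-8; 2, 18, 6, 11]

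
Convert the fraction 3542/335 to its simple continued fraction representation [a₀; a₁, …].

[10; 1, 1, 2, 1, 11, 4]

Repeatedly divide and take the remainder:
3542 = 10·335 + 192, so a_0 = 10
335 = 1·192 + 143, so a_1 = 1
192 = 1·143 + 49, so a_2 = 1
143 = 2·49 + 45, so a_3 = 2
49 = 1·45 + 4, so a_4 = 1
45 = 11·4 + 1, so a_5 = 11
4 = 4·1 + 0, so a_6 = 4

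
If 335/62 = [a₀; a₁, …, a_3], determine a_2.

335 ÷ 62 → quotient 5, remainder 25
62 ÷ 25 → quotient 2, remainder 12
25 ÷ 12 → quotient 2, remainder 1

2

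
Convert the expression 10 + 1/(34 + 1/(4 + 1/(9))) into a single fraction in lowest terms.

Start with 9.
4 + 1/(9/1) = 4 + 1/9 = 37/9
34 + 1/(37/9) = 34 + 9/37 = 1267/37
10 + 1/(1267/37) = 10 + 37/1267 = 12707/1267

12707/1267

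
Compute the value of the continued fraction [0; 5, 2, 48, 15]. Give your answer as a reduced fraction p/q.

Start with 15.
48 + 1/(15/1) = 48 + 1/15 = 721/15
2 + 1/(721/15) = 2 + 15/721 = 1457/721
5 + 1/(1457/721) = 5 + 721/1457 = 8006/1457
0 + 1/(8006/1457) = 0 + 1457/8006 = 1457/8006

1457/8006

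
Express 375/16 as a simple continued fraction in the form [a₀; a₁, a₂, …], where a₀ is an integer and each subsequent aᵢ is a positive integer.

⌊375/16⌋ = 23, remainder 7
⌊16/7⌋ = 2, remainder 2
⌊7/2⌋ = 3, remainder 1
⌊2/1⌋ = 2, remainder 0

[23; 2, 3, 2]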